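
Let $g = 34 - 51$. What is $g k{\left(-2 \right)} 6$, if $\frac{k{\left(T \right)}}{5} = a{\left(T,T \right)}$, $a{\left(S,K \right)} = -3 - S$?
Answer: $510$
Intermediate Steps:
$k{\left(T \right)} = -15 - 5 T$ ($k{\left(T \right)} = 5 \left(-3 - T\right) = -15 - 5 T$)
$g = -17$
$g k{\left(-2 \right)} 6 = - 17 \left(-15 - -10\right) 6 = - 17 \left(-15 + 10\right) 6 = \left(-17\right) \left(-5\right) 6 = 85 \cdot 6 = 510$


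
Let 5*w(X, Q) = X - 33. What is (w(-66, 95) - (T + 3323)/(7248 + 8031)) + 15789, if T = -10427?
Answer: 401574518/25465 ≈ 15770.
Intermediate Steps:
w(X, Q) = -33/5 + X/5 (w(X, Q) = (X - 33)/5 = (-33 + X)/5 = -33/5 + X/5)
(w(-66, 95) - (T + 3323)/(7248 + 8031)) + 15789 = ((-33/5 + (⅕)*(-66)) - (-10427 + 3323)/(7248 + 8031)) + 15789 = ((-33/5 - 66/5) - (-7104)/15279) + 15789 = (-99/5 - (-7104)/15279) + 15789 = (-99/5 - 1*(-2368/5093)) + 15789 = (-99/5 + 2368/5093) + 15789 = -492367/25465 + 15789 = 401574518/25465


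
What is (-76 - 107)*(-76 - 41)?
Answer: 21411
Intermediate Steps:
(-76 - 107)*(-76 - 41) = -183*(-117) = 21411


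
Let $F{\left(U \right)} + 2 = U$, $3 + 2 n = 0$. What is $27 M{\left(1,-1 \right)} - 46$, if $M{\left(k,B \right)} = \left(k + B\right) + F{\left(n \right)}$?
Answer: $- \frac{281}{2} \approx -140.5$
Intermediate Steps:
$n = - \frac{3}{2}$ ($n = - \frac{3}{2} + \frac{1}{2} \cdot 0 = - \frac{3}{2} + 0 = - \frac{3}{2} \approx -1.5$)
$F{\left(U \right)} = -2 + U$
$M{\left(k,B \right)} = - \frac{7}{2} + B + k$ ($M{\left(k,B \right)} = \left(k + B\right) - \frac{7}{2} = \left(B + k\right) - \frac{7}{2} = - \frac{7}{2} + B + k$)
$27 M{\left(1,-1 \right)} - 46 = 27 \left(- \frac{7}{2} - 1 + 1\right) - 46 = 27 \left(- \frac{7}{2}\right) - 46 = - \frac{189}{2} - 46 = - \frac{281}{2}$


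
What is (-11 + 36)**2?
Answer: 625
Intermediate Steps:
(-11 + 36)**2 = 25**2 = 625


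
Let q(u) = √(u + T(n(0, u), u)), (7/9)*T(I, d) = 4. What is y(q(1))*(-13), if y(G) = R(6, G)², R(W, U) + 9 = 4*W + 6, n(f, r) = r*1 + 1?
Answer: -5733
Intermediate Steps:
n(f, r) = 1 + r (n(f, r) = r + 1 = 1 + r)
T(I, d) = 36/7 (T(I, d) = (9/7)*4 = 36/7)
R(W, U) = -3 + 4*W (R(W, U) = -9 + (4*W + 6) = -9 + (6 + 4*W) = -3 + 4*W)
q(u) = √(36/7 + u) (q(u) = √(u + 36/7) = √(36/7 + u))
y(G) = 441 (y(G) = (-3 + 4*6)² = (-3 + 24)² = 21² = 441)
y(q(1))*(-13) = 441*(-13) = -5733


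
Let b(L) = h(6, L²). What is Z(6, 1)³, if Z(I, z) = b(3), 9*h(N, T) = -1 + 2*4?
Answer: 343/729 ≈ 0.47051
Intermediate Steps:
h(N, T) = 7/9 (h(N, T) = (-1 + 2*4)/9 = (-1 + 8)/9 = (⅑)*7 = 7/9)
b(L) = 7/9
Z(I, z) = 7/9
Z(6, 1)³ = (7/9)³ = 343/729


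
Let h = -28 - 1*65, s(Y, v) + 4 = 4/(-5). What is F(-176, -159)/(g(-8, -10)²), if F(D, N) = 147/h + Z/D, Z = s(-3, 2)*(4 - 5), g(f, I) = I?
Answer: -5483/341000 ≈ -0.016079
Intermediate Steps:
s(Y, v) = -24/5 (s(Y, v) = -4 + 4/(-5) = -4 + 4*(-⅕) = -4 - ⅘ = -24/5)
h = -93 (h = -28 - 65 = -93)
Z = 24/5 (Z = -24*(4 - 5)/5 = -24/5*(-1) = 24/5 ≈ 4.8000)
F(D, N) = -49/31 + 24/(5*D) (F(D, N) = 147/(-93) + 24/(5*D) = 147*(-1/93) + 24/(5*D) = -49/31 + 24/(5*D))
F(-176, -159)/(g(-8, -10)²) = ((1/155)*(744 - 245*(-176))/(-176))/((-10)²) = ((1/155)*(-1/176)*(744 + 43120))/100 = ((1/155)*(-1/176)*43864)*(1/100) = -5483/3410*1/100 = -5483/341000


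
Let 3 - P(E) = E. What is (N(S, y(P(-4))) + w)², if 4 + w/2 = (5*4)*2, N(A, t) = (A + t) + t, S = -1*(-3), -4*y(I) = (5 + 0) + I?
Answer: 4761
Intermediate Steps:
P(E) = 3 - E
y(I) = -5/4 - I/4 (y(I) = -((5 + 0) + I)/4 = -(5 + I)/4 = -5/4 - I/4)
S = 3
N(A, t) = A + 2*t
w = 72 (w = -8 + 2*((5*4)*2) = -8 + 2*(20*2) = -8 + 2*40 = -8 + 80 = 72)
(N(S, y(P(-4))) + w)² = ((3 + 2*(-5/4 - (3 - 1*(-4))/4)) + 72)² = ((3 + 2*(-5/4 - (3 + 4)/4)) + 72)² = ((3 + 2*(-5/4 - ¼*7)) + 72)² = ((3 + 2*(-5/4 - 7/4)) + 72)² = ((3 + 2*(-3)) + 72)² = ((3 - 6) + 72)² = (-3 + 72)² = 69² = 4761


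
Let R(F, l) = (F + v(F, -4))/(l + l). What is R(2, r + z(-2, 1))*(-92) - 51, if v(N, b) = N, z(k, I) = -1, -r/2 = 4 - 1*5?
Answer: -235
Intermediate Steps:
r = 2 (r = -2*(4 - 1*5) = -2*(4 - 5) = -2*(-1) = 2)
R(F, l) = F/l (R(F, l) = (F + F)/(l + l) = (2*F)/((2*l)) = (2*F)*(1/(2*l)) = F/l)
R(2, r + z(-2, 1))*(-92) - 51 = (2/(2 - 1))*(-92) - 51 = (2/1)*(-92) - 51 = (2*1)*(-92) - 51 = 2*(-92) - 51 = -184 - 51 = -235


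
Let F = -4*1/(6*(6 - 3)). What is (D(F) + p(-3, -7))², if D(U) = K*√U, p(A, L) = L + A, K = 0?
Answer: 100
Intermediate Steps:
p(A, L) = A + L
F = -2/9 (F = -4/(6*3) = -4/18 = -4*1/18 = -2/9 ≈ -0.22222)
D(U) = 0 (D(U) = 0*√U = 0)
(D(F) + p(-3, -7))² = (0 + (-3 - 7))² = (0 - 10)² = (-10)² = 100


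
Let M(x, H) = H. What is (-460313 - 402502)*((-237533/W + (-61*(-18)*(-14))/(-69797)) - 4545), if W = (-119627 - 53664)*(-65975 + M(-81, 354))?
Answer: 444619083819318213082080/113385512777381 ≈ 3.9213e+9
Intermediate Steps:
W = 11371528711 (W = (-119627 - 53664)*(-65975 + 354) = -173291*(-65621) = 11371528711)
(-460313 - 402502)*((-237533/W + (-61*(-18)*(-14))/(-69797)) - 4545) = (-460313 - 402502)*((-237533/11371528711 + (-61*(-18)*(-14))/(-69797)) - 4545) = -862815*((-237533*1/11371528711 + (1098*(-14))*(-1/69797)) - 4545) = -862815*((-237533/11371528711 - 15372*(-1/69797)) - 4545) = -862815*((-237533/11371528711 + 2196/9971) - 4545) = -862815*(24969508607813/113385512777381 - 4545) = -862815*(-515312186064588832/113385512777381) = 444619083819318213082080/113385512777381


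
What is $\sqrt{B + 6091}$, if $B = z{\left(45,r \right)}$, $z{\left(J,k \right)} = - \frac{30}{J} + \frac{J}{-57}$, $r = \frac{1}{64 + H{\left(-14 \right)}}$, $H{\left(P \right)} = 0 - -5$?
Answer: $\frac{4 \sqrt{1236558}}{57} \approx 78.036$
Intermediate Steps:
$H{\left(P \right)} = 5$ ($H{\left(P \right)} = 0 + 5 = 5$)
$r = \frac{1}{69}$ ($r = \frac{1}{64 + 5} = \frac{1}{69} \approx 0.014493$)
$z{\left(J,k \right)} = - \frac{30}{J} - \frac{J}{57}$ ($z{\left(J,k \right)} = - \frac{30}{J} + J \left(- \frac{1}{57}\right) = - \frac{30}{J} - \frac{J}{57}$)
$B = - \frac{83}{57}$ ($B = - \frac{30}{45} - \frac{15}{19} = \left(-30\right) \frac{1}{45} - \frac{15}{19} = - \frac{2}{3} - \frac{15}{19} = - \frac{83}{57} \approx -1.4561$)
$\sqrt{B + 6091} = \sqrt{- \frac{83}{57} + 6091} = \sqrt{\frac{347104}{57}} = \frac{4 \sqrt{1236558}}{57}$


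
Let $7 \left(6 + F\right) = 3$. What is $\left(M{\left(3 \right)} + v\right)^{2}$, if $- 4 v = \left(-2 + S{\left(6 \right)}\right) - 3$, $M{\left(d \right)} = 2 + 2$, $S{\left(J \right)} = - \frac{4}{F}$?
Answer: $\frac{625681}{24336} \approx 25.71$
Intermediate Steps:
$F = - \frac{39}{7}$ ($F = -6 + \frac{1}{7} \cdot 3 = -6 + \frac{3}{7} = - \frac{39}{7} \approx -5.5714$)
$S{\left(J \right)} = \frac{28}{39}$ ($S{\left(J \right)} = - \frac{4}{- \frac{39}{7}} = \left(-4\right) \left(- \frac{7}{39}\right) = \frac{28}{39}$)
$M{\left(d \right)} = 4$
$v = \frac{167}{156}$ ($v = - \frac{\left(-2 + \frac{28}{39}\right) - 3}{4} = - \frac{- \frac{50}{39} - 3}{4} = \left(- \frac{1}{4}\right) \left(- \frac{167}{39}\right) = \frac{167}{156} \approx 1.0705$)
$\left(M{\left(3 \right)} + v\right)^{2} = \left(4 + \frac{167}{156}\right)^{2} = \left(\frac{791}{156}\right)^{2} = \frac{625681}{24336}$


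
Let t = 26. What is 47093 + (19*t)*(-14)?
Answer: 40177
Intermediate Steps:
47093 + (19*t)*(-14) = 47093 + (19*26)*(-14) = 47093 + 494*(-14) = 47093 - 6916 = 40177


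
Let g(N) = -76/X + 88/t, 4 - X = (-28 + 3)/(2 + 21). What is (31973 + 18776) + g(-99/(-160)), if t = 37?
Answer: 219638041/4329 ≈ 50736.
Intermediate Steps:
X = 117/23 (X = 4 - (-28 + 3)/(2 + 21) = 4 - (-25)/23 = 4 - 1*(-25/23) = 4 + 25/23 = 117/23 ≈ 5.0870)
g(N) = -54380/4329 (g(N) = -76/117/23 + 88/37 = -76*23/117 + 88*(1/37) = -1748/117 + 88/37 = -54380/4329)
(31973 + 18776) + g(-99/(-160)) = (31973 + 18776) - 54380/4329 = 50749 - 54380/4329 = 219638041/4329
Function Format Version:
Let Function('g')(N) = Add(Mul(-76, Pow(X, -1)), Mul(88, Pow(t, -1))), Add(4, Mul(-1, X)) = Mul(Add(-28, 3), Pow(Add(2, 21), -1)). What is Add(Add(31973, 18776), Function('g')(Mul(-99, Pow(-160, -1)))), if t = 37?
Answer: Rational(219638041, 4329) ≈ 50736.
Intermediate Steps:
X = Rational(117, 23) (X = Add(4, Mul(-1, Mul(Add(-28, 3), Pow(Add(2, 21), -1)))) = Add(4, Mul(-1, Mul(-25, Pow(23, -1)))) = Add(4, Mul(-1, Mul(-25, Rational(1, 23)))) = Add(4, Mul(-1, Rational(-25, 23))) = Add(4, Rational(25, 23)) = Rational(117, 23) ≈ 5.0870)
Function('g')(N) = Rational(-54380, 4329) (Function('g')(N) = Add(Mul(-76, Pow(Rational(117, 23), -1)), Mul(88, Pow(37, -1))) = Add(Mul(-76, Rational(23, 117)), Mul(88, Rational(1, 37))) = Add(Rational(-1748, 117), Rational(88, 37)) = Rational(-54380, 4329))
Add(Add(31973, 18776), Function('g')(Mul(-99, Pow(-160, -1)))) = Add(Add(31973, 18776), Rational(-54380, 4329)) = Add(50749, Rational(-54380, 4329)) = Rational(219638041, 4329)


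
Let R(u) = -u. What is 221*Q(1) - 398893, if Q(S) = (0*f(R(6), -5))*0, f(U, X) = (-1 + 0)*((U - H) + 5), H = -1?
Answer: -398893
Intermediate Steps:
f(U, X) = -6 - U (f(U, X) = (-1 + 0)*((U - 1*(-1)) + 5) = -((U + 1) + 5) = -((1 + U) + 5) = -(6 + U) = -6 - U)
Q(S) = 0 (Q(S) = (0*(-6 - (-1)*6))*0 = (0*(-6 - 1*(-6)))*0 = (0*(-6 + 6))*0 = (0*0)*0 = 0*0 = 0)
221*Q(1) - 398893 = 221*0 - 398893 = 0 - 398893 = -398893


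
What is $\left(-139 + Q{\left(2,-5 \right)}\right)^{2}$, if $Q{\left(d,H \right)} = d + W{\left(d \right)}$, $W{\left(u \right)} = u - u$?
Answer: $18769$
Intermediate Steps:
$W{\left(u \right)} = 0$
$Q{\left(d,H \right)} = d$ ($Q{\left(d,H \right)} = d + 0 = d$)
$\left(-139 + Q{\left(2,-5 \right)}\right)^{2} = \left(-139 + 2\right)^{2} = \left(-137\right)^{2} = 18769$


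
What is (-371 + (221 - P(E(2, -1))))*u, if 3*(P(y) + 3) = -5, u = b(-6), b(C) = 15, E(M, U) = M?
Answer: -2180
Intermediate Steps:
u = 15
P(y) = -14/3 (P(y) = -3 + (1/3)*(-5) = -3 - 5/3 = -14/3)
(-371 + (221 - P(E(2, -1))))*u = (-371 + (221 - 1*(-14/3)))*15 = (-371 + (221 + 14/3))*15 = (-371 + 677/3)*15 = -436/3*15 = -2180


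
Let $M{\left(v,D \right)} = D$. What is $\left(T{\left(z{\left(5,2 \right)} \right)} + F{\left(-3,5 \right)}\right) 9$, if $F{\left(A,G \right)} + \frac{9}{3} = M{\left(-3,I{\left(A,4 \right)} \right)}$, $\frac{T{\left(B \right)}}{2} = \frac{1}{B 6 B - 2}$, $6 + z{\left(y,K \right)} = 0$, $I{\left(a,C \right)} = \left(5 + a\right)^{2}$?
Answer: $\frac{972}{107} \approx 9.0841$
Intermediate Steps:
$z{\left(y,K \right)} = -6$ ($z{\left(y,K \right)} = -6 + 0 = -6$)
$T{\left(B \right)} = \frac{2}{-2 + 6 B^{2}}$ ($T{\left(B \right)} = \frac{2}{B 6 B - 2} = \frac{2}{6 B B - 2} = \frac{2}{6 B^{2} - 2} = \frac{2}{-2 + 6 B^{2}}$)
$F{\left(A,G \right)} = -3 + \left(5 + A\right)^{2}$
$\left(T{\left(z{\left(5,2 \right)} \right)} + F{\left(-3,5 \right)}\right) 9 = \left(\frac{1}{-1 + 3 \left(-6\right)^{2}} - \left(3 - \left(5 - 3\right)^{2}\right)\right) 9 = \left(\frac{1}{-1 + 3 \cdot 36} - \left(3 - 2^{2}\right)\right) 9 = \left(\frac{1}{-1 + 108} + \left(-3 + 4\right)\right) 9 = \left(\frac{1}{107} + 1\right) 9 = \frac{108}{107} \cdot 9 = \frac{972}{107}$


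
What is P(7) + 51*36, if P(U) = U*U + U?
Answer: 1892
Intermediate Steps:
P(U) = U + U² (P(U) = U² + U = U + U²)
P(7) + 51*36 = 7*(1 + 7) + 51*36 = 7*8 + 1836 = 56 + 1836 = 1892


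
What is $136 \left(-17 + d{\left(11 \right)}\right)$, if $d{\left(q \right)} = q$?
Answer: $-816$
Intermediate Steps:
$136 \left(-17 + d{\left(11 \right)}\right) = 136 \left(-17 + 11\right) = 136 \left(-6\right) = -816$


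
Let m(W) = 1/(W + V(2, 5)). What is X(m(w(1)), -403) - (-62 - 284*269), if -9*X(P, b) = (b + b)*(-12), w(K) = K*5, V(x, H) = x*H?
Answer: 226150/3 ≈ 75383.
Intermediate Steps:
V(x, H) = H*x
w(K) = 5*K
m(W) = 1/(10 + W) (m(W) = 1/(W + 5*2) = 1/(W + 10) = 1/(10 + W))
X(P, b) = 8*b/3 (X(P, b) = -(b + b)*(-12)/9 = -2*b*(-12)/9 = -(-8)*b/3 = 8*b/3)
X(m(w(1)), -403) - (-62 - 284*269) = (8/3)*(-403) - (-62 - 284*269) = -3224/3 - (-62 - 76396) = -3224/3 - 1*(-76458) = -3224/3 + 76458 = 226150/3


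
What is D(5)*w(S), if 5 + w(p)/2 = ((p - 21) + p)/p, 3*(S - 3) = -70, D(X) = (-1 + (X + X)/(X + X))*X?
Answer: 0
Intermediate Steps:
D(X) = 0 (D(X) = (-1 + (2*X)/((2*X)))*X = (-1 + (2*X)*(1/(2*X)))*X = (-1 + 1)*X = 0*X = 0)
S = -61/3 (S = 3 + (⅓)*(-70) = 3 - 70/3 = -61/3 ≈ -20.333)
w(p) = -10 + 2*(-21 + 2*p)/p (w(p) = -10 + 2*(((p - 21) + p)/p) = -10 + 2*(((-21 + p) + p)/p) = -10 + 2*((-21 + 2*p)/p) = -10 + 2*(-21 + 2*p)/p)
D(5)*w(S) = 0*(-6 - 42/(-61/3)) = 0*(-6 - 42*(-3/61)) = 0*(-6 + 126/61) = 0*(-240/61) = 0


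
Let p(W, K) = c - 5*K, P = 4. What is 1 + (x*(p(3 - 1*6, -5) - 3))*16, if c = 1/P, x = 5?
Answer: 1781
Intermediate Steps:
c = ¼ (c = 1/4 = ¼ ≈ 0.25000)
p(W, K) = ¼ - 5*K
1 + (x*(p(3 - 1*6, -5) - 3))*16 = 1 + (5*((¼ - 5*(-5)) - 3))*16 = 1 + (5*((¼ + 25) - 3))*16 = 1 + (5*(101/4 - 3))*16 = 1 + (5*(89/4))*16 = 1 + (445/4)*16 = 1 + 1780 = 1781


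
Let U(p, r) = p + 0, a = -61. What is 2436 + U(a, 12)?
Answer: 2375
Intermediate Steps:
U(p, r) = p
2436 + U(a, 12) = 2436 - 61 = 2375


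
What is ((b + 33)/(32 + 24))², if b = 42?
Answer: 5625/3136 ≈ 1.7937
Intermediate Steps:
((b + 33)/(32 + 24))² = ((42 + 33)/(32 + 24))² = (75/56)² = 5625/3136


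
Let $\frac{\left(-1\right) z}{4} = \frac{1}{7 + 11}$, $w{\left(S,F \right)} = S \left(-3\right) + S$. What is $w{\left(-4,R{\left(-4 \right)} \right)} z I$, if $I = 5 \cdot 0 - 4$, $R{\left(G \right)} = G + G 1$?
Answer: $\frac{64}{9} \approx 7.1111$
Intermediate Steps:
$R{\left(G \right)} = 2 G$ ($R{\left(G \right)} = G + G = 2 G$)
$w{\left(S,F \right)} = - 2 S$ ($w{\left(S,F \right)} = - 3 S + S = - 2 S$)
$I = -4$ ($I = 0 - 4 = -4$)
$z = - \frac{2}{9}$ ($z = - \frac{4}{7 + 11} = - \frac{4}{18} = \left(-4\right) \frac{1}{18} = - \frac{2}{9} \approx -0.22222$)
$w{\left(-4,R{\left(-4 \right)} \right)} z I = \left(-2\right) \left(-4\right) \left(- \frac{2}{9}\right) \left(-4\right) = 8 \left(- \frac{2}{9}\right) \left(-4\right) = \left(- \frac{16}{9}\right) \left(-4\right) = \frac{64}{9}$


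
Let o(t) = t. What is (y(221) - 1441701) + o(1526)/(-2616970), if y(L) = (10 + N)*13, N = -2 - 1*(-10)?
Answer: -1886137948258/1308485 ≈ -1.4415e+6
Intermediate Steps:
N = 8 (N = -2 + 10 = 8)
y(L) = 234 (y(L) = (10 + 8)*13 = 18*13 = 234)
(y(221) - 1441701) + o(1526)/(-2616970) = (234 - 1441701) + 1526/(-2616970) = -1441467 + 1526*(-1/2616970) = -1441467 - 763/1308485 = -1886137948258/1308485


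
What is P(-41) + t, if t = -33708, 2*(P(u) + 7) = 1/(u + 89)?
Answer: -3236639/96 ≈ -33715.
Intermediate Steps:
P(u) = -7 + 1/(2*(89 + u)) (P(u) = -7 + 1/(2*(u + 89)) = -7 + 1/(2*(89 + u)))
P(-41) + t = (-1245 - 14*(-41))/(2*(89 - 41)) - 33708 = (½)*(-1245 + 574)/48 - 33708 = (½)*(1/48)*(-671) - 33708 = -671/96 - 33708 = -3236639/96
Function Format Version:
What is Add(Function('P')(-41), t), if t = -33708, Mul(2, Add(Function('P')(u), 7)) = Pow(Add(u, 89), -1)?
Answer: Rational(-3236639, 96) ≈ -33715.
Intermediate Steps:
Function('P')(u) = Add(-7, Mul(Rational(1, 2), Pow(Add(89, u), -1))) (Function('P')(u) = Add(-7, Mul(Rational(1, 2), Pow(Add(u, 89), -1))) = Add(-7, Mul(Rational(1, 2), Pow(Add(89, u), -1))))
Add(Function('P')(-41), t) = Add(Mul(Rational(1, 2), Pow(Add(89, -41), -1), Add(-1245, Mul(-14, -41))), -33708) = Add(Mul(Rational(1, 2), Pow(48, -1), Add(-1245, 574)), -33708) = Add(Mul(Rational(1, 2), Rational(1, 48), -671), -33708) = Add(Rational(-671, 96), -33708) = Rational(-3236639, 96)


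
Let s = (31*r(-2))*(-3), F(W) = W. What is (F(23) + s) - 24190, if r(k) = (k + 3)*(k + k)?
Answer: -23795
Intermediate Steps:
r(k) = 2*k*(3 + k) (r(k) = (3 + k)*(2*k) = 2*k*(3 + k))
s = 372 (s = (31*(2*(-2)*(3 - 2)))*(-3) = (31*(2*(-2)*1))*(-3) = (31*(-4))*(-3) = -124*(-3) = 372)
(F(23) + s) - 24190 = (23 + 372) - 24190 = 395 - 24190 = -23795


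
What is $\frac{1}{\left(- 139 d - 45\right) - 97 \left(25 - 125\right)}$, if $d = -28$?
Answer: $\frac{1}{13547} \approx 7.3817 \cdot 10^{-5}$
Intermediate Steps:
$\frac{1}{\left(- 139 d - 45\right) - 97 \left(25 - 125\right)} = \frac{1}{\left(\left(-139\right) \left(-28\right) - 45\right) - 97 \left(25 - 125\right)} = \frac{1}{\left(3892 - 45\right) - -9700} = \frac{1}{3847 + 9700} = \frac{1}{13547}$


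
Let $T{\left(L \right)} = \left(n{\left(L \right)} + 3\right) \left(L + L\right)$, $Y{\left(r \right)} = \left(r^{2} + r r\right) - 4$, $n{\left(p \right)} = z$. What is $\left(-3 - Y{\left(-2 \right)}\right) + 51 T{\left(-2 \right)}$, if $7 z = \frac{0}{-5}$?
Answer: $-619$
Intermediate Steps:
$z = 0$ ($z = \frac{0 \frac{1}{-5}}{7} = \frac{0 \left(- \frac{1}{5}\right)}{7} = \frac{1}{7} \cdot 0 = 0$)
$n{\left(p \right)} = 0$
$Y{\left(r \right)} = -4 + 2 r^{2}$ ($Y{\left(r \right)} = \left(r^{2} + r^{2}\right) - 4 = 2 r^{2} - 4 = -4 + 2 r^{2}$)
$T{\left(L \right)} = 6 L$ ($T{\left(L \right)} = \left(0 + 3\right) \left(L + L\right) = 3 \cdot 2 L = 6 L$)
$\left(-3 - Y{\left(-2 \right)}\right) + 51 T{\left(-2 \right)} = \left(-3 - \left(-4 + 2 \left(-2\right)^{2}\right)\right) + 51 \cdot 6 \left(-2\right) = \left(-3 - \left(-4 + 2 \cdot 4\right)\right) + 51 \left(-12\right) = \left(-3 - \left(-4 + 8\right)\right) - 612 = \left(-3 - 4\right) - 612 = -7 - 612 = -619$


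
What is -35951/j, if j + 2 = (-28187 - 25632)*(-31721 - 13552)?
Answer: -35951/2436547585 ≈ -1.4755e-5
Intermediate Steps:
j = 2436547585 (j = -2 + (-28187 - 25632)*(-31721 - 13552) = -2 - 53819*(-45273) = -2 + 2436547587 = 2436547585)
-35951/j = -35951/2436547585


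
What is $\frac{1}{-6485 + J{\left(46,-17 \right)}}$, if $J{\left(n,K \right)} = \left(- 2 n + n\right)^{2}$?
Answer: $- \frac{1}{4369} \approx -0.00022889$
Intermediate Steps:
$J{\left(n,K \right)} = n^{2}$ ($J{\left(n,K \right)} = \left(- n\right)^{2} = n^{2}$)
$\frac{1}{-6485 + J{\left(46,-17 \right)}} = \frac{1}{-6485 + 46^{2}} = \frac{1}{-6485 + 2116} = \frac{1}{-4369} = - \frac{1}{4369}$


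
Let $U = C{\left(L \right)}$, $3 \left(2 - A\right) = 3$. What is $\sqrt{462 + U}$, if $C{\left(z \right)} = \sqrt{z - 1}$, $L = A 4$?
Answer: $\sqrt{462 + \sqrt{3}} \approx 21.534$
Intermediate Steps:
$A = 1$ ($A = 2 - 1 = 1$)
$L = 4$ ($L = 1 \cdot 4 = 4$)
$C{\left(z \right)} = \sqrt{-1 + z}$
$U = \sqrt{3}$ ($U = \sqrt{-1 + 4} = \sqrt{3} \approx 1.732$)
$\sqrt{462 + U} = \sqrt{462 + \sqrt{3}}$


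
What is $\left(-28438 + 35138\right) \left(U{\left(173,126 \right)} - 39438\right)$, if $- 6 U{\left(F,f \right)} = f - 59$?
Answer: $- \frac{792928250}{3} \approx -2.6431 \cdot 10^{8}$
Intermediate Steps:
$U{\left(F,f \right)} = \frac{59}{6} - \frac{f}{6}$ ($U{\left(F,f \right)} = - \frac{f - 59}{6} = - \frac{-59 + f}{6} = \frac{59}{6} - \frac{f}{6}$)
$\left(-28438 + 35138\right) \left(U{\left(173,126 \right)} - 39438\right) = \left(-28438 + 35138\right) \left(\left(\frac{59}{6} - 21\right) - 39438\right) = 6700 \left(\left(\frac{59}{6} - 21\right) - 39438\right) = 6700 \left(- \frac{67}{6} - 39438\right) = 6700 \left(- \frac{236695}{6}\right) = - \frac{792928250}{3}$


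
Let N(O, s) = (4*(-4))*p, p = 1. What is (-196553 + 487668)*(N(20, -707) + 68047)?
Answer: 19804844565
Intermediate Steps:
N(O, s) = -16 (N(O, s) = (4*(-4))*1 = -16*1 = -16)
(-196553 + 487668)*(N(20, -707) + 68047) = (-196553 + 487668)*(-16 + 68047) = 291115*68031 = 19804844565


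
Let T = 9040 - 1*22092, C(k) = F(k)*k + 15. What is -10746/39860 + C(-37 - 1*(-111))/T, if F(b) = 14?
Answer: -45537413/130063180 ≈ -0.35012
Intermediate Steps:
C(k) = 15 + 14*k (C(k) = 14*k + 15 = 15 + 14*k)
T = -13052 (T = 9040 - 22092 = -13052)
-10746/39860 + C(-37 - 1*(-111))/T = -10746/39860 + (15 + 14*(-37 - 1*(-111)))/(-13052) = -10746*1/39860 + (15 + 14*(-37 + 111))*(-1/13052) = -5373/19930 + (15 + 14*74)*(-1/13052) = -5373/19930 + (15 + 1036)*(-1/13052) = -5373/19930 + 1051*(-1/13052) = -5373/19930 - 1051/13052 = -45537413/130063180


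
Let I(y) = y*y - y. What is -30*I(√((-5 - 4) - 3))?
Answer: 360 + 60*I*√3 ≈ 360.0 + 103.92*I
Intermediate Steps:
I(y) = y² - y
-30*I(√((-5 - 4) - 3)) = -30*√((-5 - 4) - 3)*(-1 + √((-5 - 4) - 3)) = -30*√(-9 - 3)*(-1 + √(-9 - 3)) = -30*√(-12)*(-1 + √(-12)) = -30*2*I*√3*(-1 + 2*I*√3) = -60*I*√3*(-1 + 2*I*√3)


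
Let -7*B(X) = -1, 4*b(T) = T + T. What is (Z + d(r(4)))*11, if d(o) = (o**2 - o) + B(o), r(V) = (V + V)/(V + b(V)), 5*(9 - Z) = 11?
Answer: 25597/315 ≈ 81.260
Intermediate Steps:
Z = 34/5 (Z = 9 - 1/5*11 = 9 - 11/5 = 34/5 ≈ 6.8000)
b(T) = T/2 (b(T) = (T + T)/4 = (2*T)/4 = T/2)
B(X) = 1/7 (B(X) = -1/7*(-1) = 1/7)
r(V) = 4/3 (r(V) = (V + V)/(V + V/2) = (2*V)/((3*V/2)) = (2*V)*(2/(3*V)) = 4/3)
d(o) = 1/7 + o**2 - o (d(o) = (o**2 - o) + 1/7 = 1/7 + o**2 - o)
(Z + d(r(4)))*11 = (34/5 + (1/7 + (4/3)**2 - 1*4/3))*11 = (34/5 + (1/7 + 16/9 - 4/3))*11 = (34/5 + 37/63)*11 = (2327/315)*11 = 25597/315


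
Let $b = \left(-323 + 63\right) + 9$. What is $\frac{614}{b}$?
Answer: $- \frac{614}{251} \approx -2.4462$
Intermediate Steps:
$b = -251$ ($b = -260 + 9 = -251$)
$\frac{614}{b} = \frac{614}{-251} = 614 \left(- \frac{1}{251}\right) = - \frac{614}{251}$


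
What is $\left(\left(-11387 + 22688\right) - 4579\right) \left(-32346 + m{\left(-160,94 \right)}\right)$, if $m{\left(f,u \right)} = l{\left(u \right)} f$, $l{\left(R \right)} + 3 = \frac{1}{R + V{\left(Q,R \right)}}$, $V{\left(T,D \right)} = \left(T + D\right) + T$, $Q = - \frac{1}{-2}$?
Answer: $- \frac{40485490148}{189} \approx -2.1421 \cdot 10^{8}$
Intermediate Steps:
$Q = \frac{1}{2}$ ($Q = \left(-1\right) \left(- \frac{1}{2}\right) = \frac{1}{2} \approx 0.5$)
$V{\left(T,D \right)} = D + 2 T$ ($V{\left(T,D \right)} = \left(D + T\right) + T = D + 2 T$)
$l{\left(R \right)} = -3 + \frac{1}{1 + 2 R}$ ($l{\left(R \right)} = -3 + \frac{1}{R + \left(R + 2 \cdot \frac{1}{2}\right)} = -3 + \frac{1}{R + \left(R + 1\right)} = -3 + \frac{1}{R + \left(1 + R\right)} = -3 + \frac{1}{1 + 2 R}$)
$m{\left(f,u \right)} = \frac{2 f \left(-1 - 3 u\right)}{1 + 2 u}$ ($m{\left(f,u \right)} = \frac{2 \left(-1 - 3 u\right)}{1 + 2 u} f = \frac{2 f \left(-1 - 3 u\right)}{1 + 2 u}$)
$\left(\left(-11387 + 22688\right) - 4579\right) \left(-32346 + m{\left(-160,94 \right)}\right) = \left(\left(-11387 + 22688\right) - 4579\right) \left(-32346 - - \frac{320 \left(1 + 3 \cdot 94\right)}{1 + 2 \cdot 94}\right) = \left(11301 - 4579\right) \left(-32346 - - \frac{320 \left(1 + 282\right)}{1 + 188}\right) = 6722 \left(-32346 - \left(-320\right) \frac{1}{189} \cdot 283\right) = 6722 \left(-32346 + \frac{90560}{189}\right) = 6722 \left(- \frac{6022834}{189}\right) = - \frac{40485490148}{189}$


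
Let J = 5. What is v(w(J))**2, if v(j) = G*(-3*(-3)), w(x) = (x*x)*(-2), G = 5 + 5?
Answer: 8100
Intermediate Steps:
G = 10
w(x) = -2*x**2 (w(x) = x**2*(-2) = -2*x**2)
v(j) = 90 (v(j) = 10*(-3*(-3)) = 10*9 = 90)
v(w(J))**2 = 90**2 = 8100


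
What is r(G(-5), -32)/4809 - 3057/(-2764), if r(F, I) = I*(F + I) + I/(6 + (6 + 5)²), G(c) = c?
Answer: 760856685/562697884 ≈ 1.3522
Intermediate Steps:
r(F, I) = I/127 + I*(F + I) (r(F, I) = I*(F + I) + I/(6 + 11²) = I*(F + I) + I/(6 + 121) = I*(F + I) + I/127 = I/127 + I*(F + I))
r(G(-5), -32)/4809 - 3057/(-2764) = -32*(1/127 - 5 - 32)/4809 - 3057/(-2764) = -32*(-4698/127)*(1/4809) - 3057*(-1/2764) = (150336/127)*(1/4809) + 3057/2764 = 50112/203581 + 3057/2764 = 760856685/562697884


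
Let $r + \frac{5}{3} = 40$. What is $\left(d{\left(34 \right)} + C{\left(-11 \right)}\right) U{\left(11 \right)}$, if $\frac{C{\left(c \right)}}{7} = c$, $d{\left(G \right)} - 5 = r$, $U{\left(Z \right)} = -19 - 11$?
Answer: $1010$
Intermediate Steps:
$r = \frac{115}{3}$ ($r = - \frac{5}{3} + 40 = \frac{115}{3} \approx 38.333$)
$U{\left(Z \right)} = -30$ ($U{\left(Z \right)} = -19 - 11 = -30$)
$d{\left(G \right)} = \frac{130}{3}$ ($d{\left(G \right)} = 5 + \frac{115}{3} = \frac{130}{3}$)
$C{\left(c \right)} = 7 c$
$\left(d{\left(34 \right)} + C{\left(-11 \right)}\right) U{\left(11 \right)} = \left(\frac{130}{3} + 7 \left(-11\right)\right) \left(-30\right) = \left(\frac{130}{3} - 77\right) \left(-30\right) = \left(- \frac{101}{3}\right) \left(-30\right) = 1010$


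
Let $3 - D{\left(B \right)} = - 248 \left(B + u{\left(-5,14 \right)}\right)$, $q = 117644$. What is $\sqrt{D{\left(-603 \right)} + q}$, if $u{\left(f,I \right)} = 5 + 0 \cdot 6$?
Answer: $i \sqrt{30657} \approx 175.09 i$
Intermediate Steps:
$u{\left(f,I \right)} = 5$ ($u{\left(f,I \right)} = 5 + 0 = 5$)
$D{\left(B \right)} = 1243 + 248 B$ ($D{\left(B \right)} = 3 - - 248 \left(B + 5\right) = 3 - - 248 \left(5 + B\right) = 3 - \left(-1240 - 248 B\right) = 3 + \left(1240 + 248 B\right) = 1243 + 248 B$)
$\sqrt{D{\left(-603 \right)} + q} = \sqrt{\left(1243 + 248 \left(-603\right)\right) + 117644} = \sqrt{\left(1243 - 149544\right) + 117644} = \sqrt{-148301 + 117644} = \sqrt{-30657} = i \sqrt{30657}$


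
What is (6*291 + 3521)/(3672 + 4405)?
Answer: 5267/8077 ≈ 0.65210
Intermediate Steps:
(6*291 + 3521)/(3672 + 4405) = (1746 + 3521)/8077 = 5267*(1/8077) = 5267/8077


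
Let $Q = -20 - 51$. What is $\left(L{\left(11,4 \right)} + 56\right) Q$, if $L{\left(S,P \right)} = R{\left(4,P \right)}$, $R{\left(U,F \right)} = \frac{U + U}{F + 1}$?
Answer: $- \frac{20448}{5} \approx -4089.6$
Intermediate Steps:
$R{\left(U,F \right)} = \frac{2 U}{1 + F}$
$L{\left(S,P \right)} = \frac{8}{1 + P}$ ($L{\left(S,P \right)} = 2 \cdot 4 \frac{1}{1 + P} = \frac{8}{1 + P}$)
$Q = -71$ ($Q = -20 - 51 = -71$)
$\left(L{\left(11,4 \right)} + 56\right) Q = \left(\frac{8}{1 + 4} + 56\right) \left(-71\right) = \left(\frac{8}{5} + 56\right) \left(-71\right) = \frac{288}{5} \left(-71\right) = - \frac{20448}{5}$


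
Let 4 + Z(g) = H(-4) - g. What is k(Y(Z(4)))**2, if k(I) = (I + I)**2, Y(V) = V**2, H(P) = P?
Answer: 6879707136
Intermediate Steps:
Z(g) = -8 - g (Z(g) = -4 + (-4 - g) = -8 - g)
k(I) = 4*I**2 (k(I) = (2*I)**2 = 4*I**2)
k(Y(Z(4)))**2 = (4*((-8 - 1*4)**2)**2)**2 = (4*((-8 - 4)**2)**2)**2 = (4*((-12)**2)**2)**2 = (4*144**2)**2 = (4*20736)**2 = 82944**2 = 6879707136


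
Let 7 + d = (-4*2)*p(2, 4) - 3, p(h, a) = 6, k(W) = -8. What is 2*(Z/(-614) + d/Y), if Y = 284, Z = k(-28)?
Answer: -8335/21797 ≈ -0.38239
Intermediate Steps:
Z = -8
d = -58 (d = -7 + (-4*2*6 - 3) = -7 + (-8*6 - 3) = -7 + (-48 - 3) = -7 - 51 = -58)
2*(Z/(-614) + d/Y) = 2*(-8/(-614) - 58/284) = 2*(-8*(-1/614) - 58*1/284) = 2*(4/307 - 29/142) = 2*(-8335/43594) = -8335/21797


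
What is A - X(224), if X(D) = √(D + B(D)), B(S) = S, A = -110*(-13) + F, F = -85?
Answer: 1345 - 8*√7 ≈ 1323.8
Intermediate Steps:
A = 1345 (A = -110*(-13) - 85 = 1430 - 85 = 1345)
X(D) = √2*√D (X(D) = √(D + D) = √(2*D) = √2*√D)
A - X(224) = 1345 - √2*√224 = 1345 - √2*4*√14 = 1345 - 8*√7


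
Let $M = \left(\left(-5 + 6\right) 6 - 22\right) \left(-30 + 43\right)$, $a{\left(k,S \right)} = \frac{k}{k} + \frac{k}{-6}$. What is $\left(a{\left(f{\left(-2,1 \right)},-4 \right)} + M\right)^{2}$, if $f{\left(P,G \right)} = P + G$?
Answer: $\frac{1540081}{36} \approx 42780.0$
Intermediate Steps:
$f{\left(P,G \right)} = G + P$
$a{\left(k,S \right)} = 1 - \frac{k}{6}$ ($a{\left(k,S \right)} = 1 + k \left(- \frac{1}{6}\right) = 1 - \frac{k}{6}$)
$M = -208$ ($M = \left(1 \cdot 6 - 22\right) 13 = \left(6 - 22\right) 13 = \left(-16\right) 13 = -208$)
$\left(a{\left(f{\left(-2,1 \right)},-4 \right)} + M\right)^{2} = \left(\left(1 - \frac{1 - 2}{6}\right) - 208\right)^{2} = \left(\left(1 - - \frac{1}{6}\right) - 208\right)^{2} = \left(\left(1 + \frac{1}{6}\right) - 208\right)^{2} = \left(\frac{7}{6} - 208\right)^{2} = \left(- \frac{1241}{6}\right)^{2} = \frac{1540081}{36}$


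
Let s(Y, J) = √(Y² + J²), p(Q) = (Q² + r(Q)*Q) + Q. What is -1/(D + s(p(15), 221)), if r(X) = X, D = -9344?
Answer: 4672/43522635 + √265066/87045270 ≈ 0.00011326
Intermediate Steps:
p(Q) = Q + 2*Q² (p(Q) = (Q² + Q*Q) + Q = (Q² + Q²) + Q = 2*Q² + Q = Q + 2*Q²)
s(Y, J) = √(J² + Y²)
-1/(D + s(p(15), 221)) = -1/(-9344 + √(221² + (15*(1 + 2*15))²)) = -1/(-9344 + √(48841 + (15*(1 + 30))²)) = -1/(-9344 + √(48841 + (15*31)²)) = -1/(-9344 + √(48841 + 465²)) = -1/(-9344 + √(48841 + 216225)) = -1/(-9344 + √265066)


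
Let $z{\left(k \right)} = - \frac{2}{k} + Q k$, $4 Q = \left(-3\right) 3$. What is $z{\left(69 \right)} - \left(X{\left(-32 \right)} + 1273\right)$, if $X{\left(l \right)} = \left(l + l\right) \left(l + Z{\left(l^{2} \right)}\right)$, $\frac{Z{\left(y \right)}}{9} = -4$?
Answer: $- \frac{1595357}{276} \approx -5780.3$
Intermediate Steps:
$Q = - \frac{9}{4}$ ($Q = \frac{\left(-3\right) 3}{4} = \frac{1}{4} \left(-9\right) = - \frac{9}{4} \approx -2.25$)
$Z{\left(y \right)} = -36$ ($Z{\left(y \right)} = 9 \left(-4\right) = -36$)
$X{\left(l \right)} = 2 l \left(-36 + l\right)$ ($X{\left(l \right)} = \left(l + l\right) \left(l - 36\right) = 2 l \left(-36 + l\right)$)
$z{\left(k \right)} = - \frac{2}{k} - \frac{9 k}{4}$
$z{\left(69 \right)} - \left(X{\left(-32 \right)} + 1273\right) = \left(- \frac{2}{69} - \frac{621}{4}\right) - \left(2 \left(-32\right) \left(-36 - 32\right) + 1273\right) = \left(\left(-2\right) \frac{1}{69} - \frac{621}{4}\right) - \left(2 \left(-32\right) \left(-68\right) + 1273\right) = \left(- \frac{2}{69} - \frac{621}{4}\right) - \left(4352 + 1273\right) = - \frac{42857}{276} - 5625 = - \frac{1595357}{276}$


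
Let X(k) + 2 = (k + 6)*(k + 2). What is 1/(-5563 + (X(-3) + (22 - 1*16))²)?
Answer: -1/5562 ≈ -0.00017979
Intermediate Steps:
X(k) = -2 + (2 + k)*(6 + k) (X(k) = -2 + (k + 6)*(k + 2) = -2 + (6 + k)*(2 + k) = -2 + (2 + k)*(6 + k))
1/(-5563 + (X(-3) + (22 - 1*16))²) = 1/(-5563 + ((10 + (-3)² + 8*(-3)) + (22 - 1*16))²) = 1/(-5563 + ((10 + 9 - 24) + (22 - 16))²) = 1/(-5563 + (-5 + 6)²) = 1/(-5563 + 1²) = 1/(-5563 + 1) = 1/(-5562) = -1/5562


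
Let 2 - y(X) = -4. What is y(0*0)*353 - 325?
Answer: 1793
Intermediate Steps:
y(X) = 6 (y(X) = 2 - 1*(-4) = 2 + 4 = 6)
y(0*0)*353 - 325 = 6*353 - 325 = 2118 - 325 = 1793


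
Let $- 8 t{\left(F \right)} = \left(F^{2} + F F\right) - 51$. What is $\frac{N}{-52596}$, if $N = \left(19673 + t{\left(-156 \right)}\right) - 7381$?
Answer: $- \frac{49715}{420768} \approx -0.11815$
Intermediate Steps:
$t{\left(F \right)} = \frac{51}{8} - \frac{F^{2}}{4}$ ($t{\left(F \right)} = - \frac{\left(F^{2} + F F\right) - 51}{8} = - \frac{\left(F^{2} + F^{2}\right) - 51}{8} = - \frac{2 F^{2} - 51}{8} = - \frac{-51 + 2 F^{2}}{8} = \frac{51}{8} - \frac{F^{2}}{4}$)
$N = \frac{49715}{8}$ ($N = \left(19673 + \left(\frac{51}{8} - \frac{\left(-156\right)^{2}}{4}\right)\right) - 7381 = \left(19673 + \left(\frac{51}{8} - 6084\right)\right) - 7381 = \left(19673 - \frac{48621}{8}\right) - 7381 = \frac{108763}{8} - 7381 = \frac{49715}{8} \approx 6214.4$)
$\frac{N}{-52596} = \frac{49715}{8 \left(-52596\right)} = \frac{49715}{8} \left(- \frac{1}{52596}\right) = - \frac{49715}{420768}$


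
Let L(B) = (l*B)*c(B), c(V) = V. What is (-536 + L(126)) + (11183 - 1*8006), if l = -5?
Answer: -76739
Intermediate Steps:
L(B) = -5*B² (L(B) = (-5*B)*B = -5*B²)
(-536 + L(126)) + (11183 - 1*8006) = (-536 - 5*126²) + (11183 - 1*8006) = (-536 - 5*15876) + (11183 - 8006) = (-536 - 79380) + 3177 = -79916 + 3177 = -76739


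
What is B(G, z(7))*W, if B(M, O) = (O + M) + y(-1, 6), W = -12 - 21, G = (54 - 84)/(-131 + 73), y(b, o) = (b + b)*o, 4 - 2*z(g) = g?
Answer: 24849/58 ≈ 428.43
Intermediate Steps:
z(g) = 2 - g/2
y(b, o) = 2*b*o (y(b, o) = (2*b)*o = 2*b*o)
G = 15/29 (G = -30/(-58) = -30*(-1/58) = 15/29 ≈ 0.51724)
W = -33
B(M, O) = -12 + M + O (B(M, O) = (O + M) + 2*(-1)*6 = (M + O) - 12 = -12 + M + O)
B(G, z(7))*W = (-12 + 15/29 + (2 - ½*7))*(-33) = (-12 + 15/29 + (2 - 7/2))*(-33) = (-12 + 15/29 - 3/2)*(-33) = -753/58*(-33) = 24849/58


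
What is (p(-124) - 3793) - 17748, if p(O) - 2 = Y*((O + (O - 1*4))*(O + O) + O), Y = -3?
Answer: -208655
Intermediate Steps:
p(O) = 2 - 3*O - 6*O*(-4 + 2*O) (p(O) = 2 - 3*((O + (O - 1*4))*(O + O) + O) = 2 - 3*((O + (O - 4))*(2*O) + O) = 2 - 3*((O + (-4 + O))*(2*O) + O) = 2 - 3*((-4 + 2*O)*(2*O) + O) = 2 - 3*(2*O*(-4 + 2*O) + O) = 2 - 3*(O + 2*O*(-4 + 2*O)) = 2 + (-3*O - 6*O*(-4 + 2*O)) = 2 - 3*O - 6*O*(-4 + 2*O))
(p(-124) - 3793) - 17748 = ((2 - 12*(-124)² + 21*(-124)) - 3793) - 17748 = ((2 - 12*15376 - 2604) - 3793) - 17748 = ((2 - 184512 - 2604) - 3793) - 17748 = (-187114 - 3793) - 17748 = -190907 - 17748 = -208655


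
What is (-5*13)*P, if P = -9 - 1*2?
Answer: 715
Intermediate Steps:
P = -11 (P = -9 - 2 = -11)
(-5*13)*P = -5*13*(-11) = -65*(-11) = 715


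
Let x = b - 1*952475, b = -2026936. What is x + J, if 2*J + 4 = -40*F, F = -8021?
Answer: -2818993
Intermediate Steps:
J = 160418 (J = -2 + (-40*(-8021))/2 = -2 + (1/2)*320840 = -2 + 160420 = 160418)
x = -2979411 (x = -2026936 - 1*952475 = -2026936 - 952475 = -2979411)
x + J = -2979411 + 160418 = -2818993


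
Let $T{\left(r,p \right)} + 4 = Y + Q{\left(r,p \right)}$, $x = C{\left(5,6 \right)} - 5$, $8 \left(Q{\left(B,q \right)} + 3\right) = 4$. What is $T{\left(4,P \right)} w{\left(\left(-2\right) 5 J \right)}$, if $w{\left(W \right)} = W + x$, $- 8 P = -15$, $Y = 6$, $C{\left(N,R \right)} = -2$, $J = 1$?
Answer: $\frac{17}{2} \approx 8.5$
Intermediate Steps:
$Q{\left(B,q \right)} = - \frac{5}{2}$ ($Q{\left(B,q \right)} = -3 + \frac{1}{8} \cdot 4 = -3 + \frac{1}{2} = - \frac{5}{2}$)
$P = \frac{15}{8}$ ($P = \left(- \frac{1}{8}\right) \left(-15\right) = \frac{15}{8} \approx 1.875$)
$x = -7$ ($x = -2 - 5 = -7$)
$T{\left(r,p \right)} = - \frac{1}{2}$ ($T{\left(r,p \right)} = -4 + \left(6 - \frac{5}{2}\right) = -4 + \frac{7}{2} = - \frac{1}{2}$)
$w{\left(W \right)} = -7 + W$ ($w{\left(W \right)} = W - 7 = -7 + W$)
$T{\left(4,P \right)} w{\left(\left(-2\right) 5 J \right)} = - \frac{-7 + \left(-2\right) 5 \cdot 1}{2} = - \frac{-7 - 10}{2} = \left(- \frac{1}{2}\right) \left(-17\right) = \frac{17}{2}$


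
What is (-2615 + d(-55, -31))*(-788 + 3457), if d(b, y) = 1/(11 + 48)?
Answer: -411783996/59 ≈ -6.9794e+6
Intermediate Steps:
d(b, y) = 1/59
(-2615 + d(-55, -31))*(-788 + 3457) = (-2615 + 1/59)*(-788 + 3457) = -154284/59*2669 = -411783996/59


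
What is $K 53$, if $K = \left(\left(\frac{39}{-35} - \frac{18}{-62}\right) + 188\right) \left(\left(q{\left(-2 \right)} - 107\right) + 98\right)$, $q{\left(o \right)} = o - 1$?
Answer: $- \frac{129162696}{1085} \approx -1.1904 \cdot 10^{5}$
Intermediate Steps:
$q{\left(o \right)} = -1 + o$
$K = - \frac{2437032}{1085}$ ($K = \left(\left(\frac{39}{-35} - \frac{18}{-62}\right) + 188\right) \left(\left(\left(-1 - 2\right) - 107\right) + 98\right) = \left(\left(39 \left(- \frac{1}{35}\right) - - \frac{9}{31}\right) + 188\right) \left(\left(-3 - 107\right) + 98\right) = \left(\left(- \frac{39}{35} + \frac{9}{31}\right) + 188\right) \left(-110 + 98\right) = \left(- \frac{894}{1085} + 188\right) \left(-12\right) = \frac{203086}{1085} \left(-12\right) = - \frac{2437032}{1085} \approx -2246.1$)
$K 53 = \left(- \frac{2437032}{1085}\right) 53 = - \frac{129162696}{1085}$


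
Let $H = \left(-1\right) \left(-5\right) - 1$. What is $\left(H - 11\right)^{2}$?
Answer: $49$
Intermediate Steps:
$H = 4$ ($H = 5 - 1 = 4$)
$\left(H - 11\right)^{2} = \left(4 - 11\right)^{2} = \left(-7\right)^{2} = 49$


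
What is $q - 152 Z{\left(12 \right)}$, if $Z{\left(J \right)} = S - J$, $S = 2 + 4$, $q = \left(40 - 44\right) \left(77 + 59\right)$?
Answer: $368$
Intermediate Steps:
$q = -544$ ($q = \left(-4\right) 136 = -544$)
$S = 6$
$Z{\left(J \right)} = 6 - J$
$q - 152 Z{\left(12 \right)} = -544 - 152 \left(6 - 12\right) = -544 - -912 = -544 + 912 = 368$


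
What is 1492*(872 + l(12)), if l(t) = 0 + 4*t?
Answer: 1372640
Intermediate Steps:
l(t) = 4*t
1492*(872 + l(12)) = 1492*(872 + 4*12) = 1492*(872 + 48) = 1492*920 = 1372640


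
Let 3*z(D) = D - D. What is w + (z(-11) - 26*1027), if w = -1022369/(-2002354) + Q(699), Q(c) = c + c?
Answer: -50666543247/2002354 ≈ -25304.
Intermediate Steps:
Q(c) = 2*c
z(D) = 0 (z(D) = (D - D)/3 = (⅓)*0 = 0)
w = 2800313261/2002354 (w = -1022369/(-2002354) + 2*699 = -1022369*(-1/2002354) + 1398 = 1022369/2002354 + 1398 = 2800313261/2002354 ≈ 1398.5)
w + (z(-11) - 26*1027) = 2800313261/2002354 + (0 - 26*1027) = 2800313261/2002354 + (0 - 26702) = 2800313261/2002354 - 26702 = -50666543247/2002354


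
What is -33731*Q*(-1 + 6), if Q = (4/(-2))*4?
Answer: 1349240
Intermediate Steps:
Q = -8 (Q = (4*(-½))*4 = -2*4 = -8)
-33731*Q*(-1 + 6) = -(-269848)*(-1 + 6) = -(-269848)*5 = -33731*(-40) = 1349240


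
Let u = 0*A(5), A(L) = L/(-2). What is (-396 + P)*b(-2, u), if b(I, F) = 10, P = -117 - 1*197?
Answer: -7100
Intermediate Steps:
P = -314 (P = -117 - 197 = -314)
A(L) = -L/2 (A(L) = L*(-1/2) = -L/2)
u = 0 (u = 0*(-1/2*5) = 0*(-5/2) = 0)
(-396 + P)*b(-2, u) = (-396 - 314)*10 = -710*10 = -7100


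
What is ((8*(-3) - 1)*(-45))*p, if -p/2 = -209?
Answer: 470250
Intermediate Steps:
p = 418 (p = -2*(-209) = 418)
((8*(-3) - 1)*(-45))*p = ((8*(-3) - 1)*(-45))*418 = ((-24 - 1)*(-45))*418 = -25*(-45)*418 = 1125*418 = 470250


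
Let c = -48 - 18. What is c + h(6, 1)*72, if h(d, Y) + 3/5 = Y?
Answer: -186/5 ≈ -37.200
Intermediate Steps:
c = -66
h(d, Y) = -⅗ + Y
c + h(6, 1)*72 = -66 + (-⅗ + 1)*72 = -66 + (⅖)*72 = -66 + 144/5 = -186/5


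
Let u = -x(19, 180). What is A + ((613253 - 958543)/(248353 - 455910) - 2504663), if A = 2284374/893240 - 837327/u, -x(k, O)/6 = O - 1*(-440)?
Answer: -2879286180815978917/1149468931016 ≈ -2.5049e+6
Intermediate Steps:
x(k, O) = -2640 - 6*O (x(k, O) = -6*(O - 1*(-440)) = -6*(O + 440) = -6*(440 + O) = -2640 - 6*O)
u = 3720 (u = -(-2640 - 6*180) = -(-2640 - 1080) = -1*(-3720) = 3720)
A = -1232393497/5538088 (A = 2284374/893240 - 837327/3720 = 2284374*(1/893240) - 837327*1/3720 = 1142187/446620 - 279109/1240 = -1232393497/5538088 ≈ -222.53)
A + ((613253 - 958543)/(248353 - 455910) - 2504663) = -1232393497/5538088 + ((613253 - 958543)/(248353 - 455910) - 2504663) = -1232393497/5538088 + (-345290/(-207557) - 2504663) = -1232393497/5538088 + (-345290*(-1/207557) - 2504663) = -1232393497/5538088 + (345290/207557 - 2504663) = -1232393497/5538088 - 519859993001/207557 = -2879286180815978917/1149468931016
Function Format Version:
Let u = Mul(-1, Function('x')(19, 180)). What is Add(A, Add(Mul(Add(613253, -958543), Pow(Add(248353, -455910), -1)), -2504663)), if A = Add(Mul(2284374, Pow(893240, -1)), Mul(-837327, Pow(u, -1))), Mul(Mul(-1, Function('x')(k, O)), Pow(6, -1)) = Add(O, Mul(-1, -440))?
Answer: Rational(-2879286180815978917, 1149468931016) ≈ -2.5049e+6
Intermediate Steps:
Function('x')(k, O) = Add(-2640, Mul(-6, O)) (Function('x')(k, O) = Mul(-6, Add(O, Mul(-1, -440))) = Mul(-6, Add(O, 440)) = Mul(-6, Add(440, O)) = Add(-2640, Mul(-6, O)))
u = 3720 (u = Mul(-1, Add(-2640, Mul(-6, 180))) = Mul(-1, Add(-2640, -1080)) = Mul(-1, -3720) = 3720)
A = Rational(-1232393497, 5538088) (A = Add(Mul(2284374, Pow(893240, -1)), Mul(-837327, Pow(3720, -1))) = Add(Mul(2284374, Rational(1, 893240)), Mul(-837327, Rational(1, 3720))) = Add(Rational(1142187, 446620), Rational(-279109, 1240)) = Rational(-1232393497, 5538088) ≈ -222.53)
Add(A, Add(Mul(Add(613253, -958543), Pow(Add(248353, -455910), -1)), -2504663)) = Add(Rational(-1232393497, 5538088), Add(Mul(Add(613253, -958543), Pow(Add(248353, -455910), -1)), -2504663)) = Add(Rational(-1232393497, 5538088), Add(Mul(-345290, Pow(-207557, -1)), -2504663)) = Add(Rational(-1232393497, 5538088), Add(Mul(-345290, Rational(-1, 207557)), -2504663)) = Add(Rational(-1232393497, 5538088), Add(Rational(345290, 207557), -2504663)) = Add(Rational(-1232393497, 5538088), Rational(-519859993001, 207557)) = Rational(-2879286180815978917, 1149468931016)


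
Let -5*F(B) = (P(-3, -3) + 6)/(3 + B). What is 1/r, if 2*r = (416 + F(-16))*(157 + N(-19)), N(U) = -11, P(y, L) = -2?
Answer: 65/1974212 ≈ 3.2925e-5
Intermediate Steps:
F(B) = -4/(5*(3 + B)) (F(B) = -(-2 + 6)/(5*(3 + B)) = -4/(5*(3 + B)))
r = 1974212/65 (r = ((416 - 4/(15 + 5*(-16)))*(157 - 11))/2 = ((416 - 4/(15 - 80))*146)/2 = ((416 - 4/(-65))*146)/2 = ((416 - 4*(-1/65))*146)/2 = ((416 + 4/65)*146)/2 = ((27044/65)*146)/2 = (½)*(3948424/65) = 1974212/65 ≈ 30373.)
1/r = 1/(1974212/65) = 65/1974212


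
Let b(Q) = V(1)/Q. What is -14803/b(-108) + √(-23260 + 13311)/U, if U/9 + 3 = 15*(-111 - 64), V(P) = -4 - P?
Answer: -1598724/5 - I*√9949/23652 ≈ -3.1975e+5 - 0.0042172*I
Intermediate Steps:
U = -23652 (U = -27 + 9*(15*(-111 - 64)) = -27 + 9*(15*(-175)) = -27 + 9*(-2625) = -27 - 23625 = -23652)
b(Q) = -5/Q (b(Q) = (-4 - 1*1)/Q = (-4 - 1)/Q = -5/Q)
-14803/b(-108) + √(-23260 + 13311)/U = -14803/((-5/(-108))) + √(-23260 + 13311)/(-23652) = -14803/((-5*(-1/108))) + √(-9949)*(-1/23652) = -14803/5/108 + (I*√9949)*(-1/23652) = -14803*108/5 - I*√9949/23652 = -1598724/5 - I*√9949/23652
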